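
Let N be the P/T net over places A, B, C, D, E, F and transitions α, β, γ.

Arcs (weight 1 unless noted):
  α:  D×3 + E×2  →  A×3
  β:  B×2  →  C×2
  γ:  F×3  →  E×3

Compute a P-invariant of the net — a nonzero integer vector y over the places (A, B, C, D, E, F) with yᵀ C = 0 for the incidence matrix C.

y = (A:0, B:1, C:1, D:0, E:0, F:0)

Incidence matrix C (rows=places, cols=transitions):
        α    β    γ
    A   3    0    0
    B   0   -2    0
    C   0    2    0
    D  -3    0    0
    E  -2    0    3
    F   0    0   -3

Candidate y = [0, 1, 1, 0, 0, 0]; check y·C column-wise:
  col α: 0·3 + 1·0 + 1·0 + 0·-3 + 0·-2 = 0
  col β: 1·-2 + 1·2 = 0
  col γ: 1·0 + 1·0 + 0·3 + 0·-3 = 0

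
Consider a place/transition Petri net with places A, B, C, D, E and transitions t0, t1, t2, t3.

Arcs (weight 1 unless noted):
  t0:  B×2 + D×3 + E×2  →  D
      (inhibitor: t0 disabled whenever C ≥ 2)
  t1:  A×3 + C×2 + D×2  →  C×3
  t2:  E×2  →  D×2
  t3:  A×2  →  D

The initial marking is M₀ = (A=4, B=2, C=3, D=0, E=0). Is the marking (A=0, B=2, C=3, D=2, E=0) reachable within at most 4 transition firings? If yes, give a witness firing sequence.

step 1: fire t3:  (A=4, B=2, C=3, D=0, E=0) → (A=2, B=2, C=3, D=1, E=0)
step 2: fire t3:  (A=2, B=2, C=3, D=1, E=0) → (A=0, B=2, C=3, D=2, E=0)

YES — reachable via ⟨t3, t3⟩ (2 firings)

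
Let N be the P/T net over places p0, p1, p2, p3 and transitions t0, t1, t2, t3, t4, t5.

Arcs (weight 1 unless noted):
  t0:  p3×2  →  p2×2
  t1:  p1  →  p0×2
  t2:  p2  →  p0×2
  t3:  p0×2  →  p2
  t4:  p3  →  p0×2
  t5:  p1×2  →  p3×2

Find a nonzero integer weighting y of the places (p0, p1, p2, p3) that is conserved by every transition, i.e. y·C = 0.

y = (p0:1, p1:2, p2:2, p3:2)

Incidence matrix C (rows=places, cols=transitions):
       t0   t1   t2   t3   t4   t5
   p0   0    2    2   -2    2    0
   p1   0   -1    0    0    0   -2
   p2   2    0   -1    1    0    0
   p3  -2    0    0    0   -1    2

Candidate y = [1, 2, 2, 2]; check y·C column-wise:
  col t0: 1·0 + 2·0 + 2·2 + 2·-2 = 0
  col t1: 1·2 + 2·-1 + 2·0 + 2·0 = 0
  col t2: 1·2 + 2·0 + 2·-1 + 2·0 = 0
  col t3: 1·-2 + 2·0 + 2·1 + 2·0 = 0
  col t4: 1·2 + 2·0 + 2·0 + 2·-1 = 0
  col t5: 1·0 + 2·-2 + 2·0 + 2·2 = 0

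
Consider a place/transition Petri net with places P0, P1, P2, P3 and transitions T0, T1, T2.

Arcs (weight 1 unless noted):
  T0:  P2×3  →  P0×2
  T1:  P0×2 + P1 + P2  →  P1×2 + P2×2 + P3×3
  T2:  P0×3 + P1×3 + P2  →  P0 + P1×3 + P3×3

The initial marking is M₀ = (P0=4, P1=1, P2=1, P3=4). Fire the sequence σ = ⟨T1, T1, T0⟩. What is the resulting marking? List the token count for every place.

step 1: fire T1:  (P0=4, P1=1, P2=1, P3=4) → (P0=2, P1=2, P2=2, P3=7)
step 2: fire T1:  (P0=2, P1=2, P2=2, P3=7) → (P0=0, P1=3, P2=3, P3=10)
step 3: fire T0:  (P0=0, P1=3, P2=3, P3=10) → (P0=2, P1=3, P2=0, P3=10)

(P0=2, P1=3, P2=0, P3=10)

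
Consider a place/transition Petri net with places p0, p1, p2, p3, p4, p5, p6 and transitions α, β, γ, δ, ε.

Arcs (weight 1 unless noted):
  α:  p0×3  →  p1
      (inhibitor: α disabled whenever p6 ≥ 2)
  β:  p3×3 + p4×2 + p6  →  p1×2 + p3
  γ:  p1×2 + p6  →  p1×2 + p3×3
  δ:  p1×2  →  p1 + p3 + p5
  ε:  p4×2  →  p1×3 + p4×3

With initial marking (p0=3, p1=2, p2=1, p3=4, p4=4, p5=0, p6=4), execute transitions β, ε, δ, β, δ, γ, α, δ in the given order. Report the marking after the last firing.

step 1: fire β:  (p0=3, p1=2, p2=1, p3=4, p4=4, p5=0, p6=4) → (p0=3, p1=4, p2=1, p3=2, p4=2, p5=0, p6=3)
step 2: fire ε:  (p0=3, p1=4, p2=1, p3=2, p4=2, p5=0, p6=3) → (p0=3, p1=7, p2=1, p3=2, p4=3, p5=0, p6=3)
step 3: fire δ:  (p0=3, p1=7, p2=1, p3=2, p4=3, p5=0, p6=3) → (p0=3, p1=6, p2=1, p3=3, p4=3, p5=1, p6=3)
step 4: fire β:  (p0=3, p1=6, p2=1, p3=3, p4=3, p5=1, p6=3) → (p0=3, p1=8, p2=1, p3=1, p4=1, p5=1, p6=2)
step 5: fire δ:  (p0=3, p1=8, p2=1, p3=1, p4=1, p5=1, p6=2) → (p0=3, p1=7, p2=1, p3=2, p4=1, p5=2, p6=2)
step 6: fire γ:  (p0=3, p1=7, p2=1, p3=2, p4=1, p5=2, p6=2) → (p0=3, p1=7, p2=1, p3=5, p4=1, p5=2, p6=1)
step 7: fire α:  (p0=3, p1=7, p2=1, p3=5, p4=1, p5=2, p6=1) → (p0=0, p1=8, p2=1, p3=5, p4=1, p5=2, p6=1)
step 8: fire δ:  (p0=0, p1=8, p2=1, p3=5, p4=1, p5=2, p6=1) → (p0=0, p1=7, p2=1, p3=6, p4=1, p5=3, p6=1)

(p0=0, p1=7, p2=1, p3=6, p4=1, p5=3, p6=1)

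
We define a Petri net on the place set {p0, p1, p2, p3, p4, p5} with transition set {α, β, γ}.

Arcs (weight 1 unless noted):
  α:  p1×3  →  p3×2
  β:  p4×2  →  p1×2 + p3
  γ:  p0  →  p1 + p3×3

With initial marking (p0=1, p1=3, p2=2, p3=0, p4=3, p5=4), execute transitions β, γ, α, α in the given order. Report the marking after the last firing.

step 1: fire β:  (p0=1, p1=3, p2=2, p3=0, p4=3, p5=4) → (p0=1, p1=5, p2=2, p3=1, p4=1, p5=4)
step 2: fire γ:  (p0=1, p1=5, p2=2, p3=1, p4=1, p5=4) → (p0=0, p1=6, p2=2, p3=4, p4=1, p5=4)
step 3: fire α:  (p0=0, p1=6, p2=2, p3=4, p4=1, p5=4) → (p0=0, p1=3, p2=2, p3=6, p4=1, p5=4)
step 4: fire α:  (p0=0, p1=3, p2=2, p3=6, p4=1, p5=4) → (p0=0, p1=0, p2=2, p3=8, p4=1, p5=4)

(p0=0, p1=0, p2=2, p3=8, p4=1, p5=4)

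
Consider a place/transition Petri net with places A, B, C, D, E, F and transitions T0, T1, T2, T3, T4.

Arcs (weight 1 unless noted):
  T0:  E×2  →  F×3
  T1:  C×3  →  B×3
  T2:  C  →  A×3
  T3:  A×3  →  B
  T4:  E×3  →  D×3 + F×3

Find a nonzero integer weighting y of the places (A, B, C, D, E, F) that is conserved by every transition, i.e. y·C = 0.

Incidence matrix C (rows=places, cols=transitions):
       T0   T1   T2   T3   T4
    A   0    0    3   -3    0
    B   0    3    0    1    0
    C   0   -3   -1    0    0
    D   0    0    0    0    3
    E  -2    0    0    0   -3
    F   3    0    0    0    3

Candidate y = [1, 3, 3, 0, 0, 0]; check y·C column-wise:
  col T0: 1·0 + 3·0 + 3·0 + 0·-2 + 0·3 = 0
  col T1: 1·0 + 3·3 + 3·-3 = 0
  col T2: 1·3 + 3·0 + 3·-1 = 0
  col T3: 1·-3 + 3·1 + 3·0 = 0
  col T4: 1·0 + 3·0 + 3·0 + 0·3 + 0·-3 + 0·3 = 0

y = (A:1, B:3, C:3, D:0, E:0, F:0)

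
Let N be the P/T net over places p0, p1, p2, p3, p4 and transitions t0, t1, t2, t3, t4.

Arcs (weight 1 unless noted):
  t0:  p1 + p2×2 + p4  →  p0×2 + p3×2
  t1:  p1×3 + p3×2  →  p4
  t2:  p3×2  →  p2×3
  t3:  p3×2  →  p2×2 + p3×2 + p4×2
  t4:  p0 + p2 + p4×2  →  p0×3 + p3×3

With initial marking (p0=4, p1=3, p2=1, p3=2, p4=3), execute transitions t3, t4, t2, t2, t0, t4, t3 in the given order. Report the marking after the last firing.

(p0=10, p1=2, p2=7, p3=6, p4=2)

step 1: fire t3:  (p0=4, p1=3, p2=1, p3=2, p4=3) → (p0=4, p1=3, p2=3, p3=2, p4=5)
step 2: fire t4:  (p0=4, p1=3, p2=3, p3=2, p4=5) → (p0=6, p1=3, p2=2, p3=5, p4=3)
step 3: fire t2:  (p0=6, p1=3, p2=2, p3=5, p4=3) → (p0=6, p1=3, p2=5, p3=3, p4=3)
step 4: fire t2:  (p0=6, p1=3, p2=5, p3=3, p4=3) → (p0=6, p1=3, p2=8, p3=1, p4=3)
step 5: fire t0:  (p0=6, p1=3, p2=8, p3=1, p4=3) → (p0=8, p1=2, p2=6, p3=3, p4=2)
step 6: fire t4:  (p0=8, p1=2, p2=6, p3=3, p4=2) → (p0=10, p1=2, p2=5, p3=6, p4=0)
step 7: fire t3:  (p0=10, p1=2, p2=5, p3=6, p4=0) → (p0=10, p1=2, p2=7, p3=6, p4=2)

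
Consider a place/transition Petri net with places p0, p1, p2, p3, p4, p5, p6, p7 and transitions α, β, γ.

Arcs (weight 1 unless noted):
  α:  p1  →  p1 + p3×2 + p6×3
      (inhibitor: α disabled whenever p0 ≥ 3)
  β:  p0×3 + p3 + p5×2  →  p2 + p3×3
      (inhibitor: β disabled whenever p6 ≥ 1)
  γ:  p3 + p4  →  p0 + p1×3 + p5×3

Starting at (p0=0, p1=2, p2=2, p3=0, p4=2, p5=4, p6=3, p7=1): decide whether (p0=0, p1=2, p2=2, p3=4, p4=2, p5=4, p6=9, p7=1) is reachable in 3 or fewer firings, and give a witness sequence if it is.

step 1: fire α:  (p0=0, p1=2, p2=2, p3=0, p4=2, p5=4, p6=3, p7=1) → (p0=0, p1=2, p2=2, p3=2, p4=2, p5=4, p6=6, p7=1)
step 2: fire α:  (p0=0, p1=2, p2=2, p3=2, p4=2, p5=4, p6=6, p7=1) → (p0=0, p1=2, p2=2, p3=4, p4=2, p5=4, p6=9, p7=1)

YES — reachable via ⟨α, α⟩ (2 firings)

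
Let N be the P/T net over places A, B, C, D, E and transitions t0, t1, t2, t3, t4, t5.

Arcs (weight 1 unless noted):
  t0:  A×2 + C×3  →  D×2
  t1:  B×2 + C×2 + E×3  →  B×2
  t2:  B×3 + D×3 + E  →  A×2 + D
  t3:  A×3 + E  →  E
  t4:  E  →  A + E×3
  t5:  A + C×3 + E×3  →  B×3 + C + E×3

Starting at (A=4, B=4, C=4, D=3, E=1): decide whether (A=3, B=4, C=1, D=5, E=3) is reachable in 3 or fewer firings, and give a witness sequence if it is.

YES — reachable via ⟨t0, t4⟩ (2 firings)

step 1: fire t0:  (A=4, B=4, C=4, D=3, E=1) → (A=2, B=4, C=1, D=5, E=1)
step 2: fire t4:  (A=2, B=4, C=1, D=5, E=1) → (A=3, B=4, C=1, D=5, E=3)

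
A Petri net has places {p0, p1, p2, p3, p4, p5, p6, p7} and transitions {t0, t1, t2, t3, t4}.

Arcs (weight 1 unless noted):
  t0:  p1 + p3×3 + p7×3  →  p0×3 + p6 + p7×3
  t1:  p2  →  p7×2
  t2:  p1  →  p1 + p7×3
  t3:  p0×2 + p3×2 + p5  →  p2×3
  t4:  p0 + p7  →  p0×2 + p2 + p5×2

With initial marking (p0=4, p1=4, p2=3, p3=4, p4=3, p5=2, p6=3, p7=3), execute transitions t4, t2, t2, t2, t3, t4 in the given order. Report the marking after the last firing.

(p0=4, p1=4, p2=8, p3=2, p4=3, p5=5, p6=3, p7=10)

step 1: fire t4:  (p0=4, p1=4, p2=3, p3=4, p4=3, p5=2, p6=3, p7=3) → (p0=5, p1=4, p2=4, p3=4, p4=3, p5=4, p6=3, p7=2)
step 2: fire t2:  (p0=5, p1=4, p2=4, p3=4, p4=3, p5=4, p6=3, p7=2) → (p0=5, p1=4, p2=4, p3=4, p4=3, p5=4, p6=3, p7=5)
step 3: fire t2:  (p0=5, p1=4, p2=4, p3=4, p4=3, p5=4, p6=3, p7=5) → (p0=5, p1=4, p2=4, p3=4, p4=3, p5=4, p6=3, p7=8)
step 4: fire t2:  (p0=5, p1=4, p2=4, p3=4, p4=3, p5=4, p6=3, p7=8) → (p0=5, p1=4, p2=4, p3=4, p4=3, p5=4, p6=3, p7=11)
step 5: fire t3:  (p0=5, p1=4, p2=4, p3=4, p4=3, p5=4, p6=3, p7=11) → (p0=3, p1=4, p2=7, p3=2, p4=3, p5=3, p6=3, p7=11)
step 6: fire t4:  (p0=3, p1=4, p2=7, p3=2, p4=3, p5=3, p6=3, p7=11) → (p0=4, p1=4, p2=8, p3=2, p4=3, p5=5, p6=3, p7=10)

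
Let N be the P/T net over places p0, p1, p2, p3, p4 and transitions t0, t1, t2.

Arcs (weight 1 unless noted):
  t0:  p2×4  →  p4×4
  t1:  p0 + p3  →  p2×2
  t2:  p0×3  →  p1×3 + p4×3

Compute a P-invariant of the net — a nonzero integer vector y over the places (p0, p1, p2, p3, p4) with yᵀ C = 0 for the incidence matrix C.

Incidence matrix C (rows=places, cols=transitions):
       t0   t1   t2
   p0   0   -1   -3
   p1   0    0    3
   p2  -4    2    0
   p3   0   -1    0
   p4   4    0    3

Candidate y = [1, 1, 0, -1, 0]; check y·C column-wise:
  col t0: 1·0 + 1·0 + 0·-4 + -1·0 + 0·4 = 0
  col t1: 1·-1 + 1·0 + 0·2 + -1·-1 = 0
  col t2: 1·-3 + 1·3 + -1·0 + 0·3 = 0

y = (p0:1, p1:1, p2:0, p3:-1, p4:0)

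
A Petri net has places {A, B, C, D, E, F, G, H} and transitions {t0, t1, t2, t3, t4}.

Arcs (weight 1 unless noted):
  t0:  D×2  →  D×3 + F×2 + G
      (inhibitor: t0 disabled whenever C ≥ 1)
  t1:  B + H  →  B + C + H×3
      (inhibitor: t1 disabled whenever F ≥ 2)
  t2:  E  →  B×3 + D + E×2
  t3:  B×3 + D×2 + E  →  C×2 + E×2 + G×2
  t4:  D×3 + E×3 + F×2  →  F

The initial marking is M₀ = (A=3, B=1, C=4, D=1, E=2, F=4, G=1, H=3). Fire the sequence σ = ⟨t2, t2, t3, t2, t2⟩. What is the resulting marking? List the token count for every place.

(A=3, B=10, C=6, D=3, E=7, F=4, G=3, H=3)

step 1: fire t2:  (A=3, B=1, C=4, D=1, E=2, F=4, G=1, H=3) → (A=3, B=4, C=4, D=2, E=3, F=4, G=1, H=3)
step 2: fire t2:  (A=3, B=4, C=4, D=2, E=3, F=4, G=1, H=3) → (A=3, B=7, C=4, D=3, E=4, F=4, G=1, H=3)
step 3: fire t3:  (A=3, B=7, C=4, D=3, E=4, F=4, G=1, H=3) → (A=3, B=4, C=6, D=1, E=5, F=4, G=3, H=3)
step 4: fire t2:  (A=3, B=4, C=6, D=1, E=5, F=4, G=3, H=3) → (A=3, B=7, C=6, D=2, E=6, F=4, G=3, H=3)
step 5: fire t2:  (A=3, B=7, C=6, D=2, E=6, F=4, G=3, H=3) → (A=3, B=10, C=6, D=3, E=7, F=4, G=3, H=3)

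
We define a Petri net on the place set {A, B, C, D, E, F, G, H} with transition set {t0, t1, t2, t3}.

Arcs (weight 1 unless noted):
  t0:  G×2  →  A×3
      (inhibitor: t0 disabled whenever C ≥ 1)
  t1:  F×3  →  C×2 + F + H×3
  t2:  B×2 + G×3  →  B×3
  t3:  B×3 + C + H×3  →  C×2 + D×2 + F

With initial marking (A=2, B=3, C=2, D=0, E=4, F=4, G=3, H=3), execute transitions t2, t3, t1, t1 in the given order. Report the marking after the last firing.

(A=2, B=1, C=7, D=2, E=4, F=1, G=0, H=6)

step 1: fire t2:  (A=2, B=3, C=2, D=0, E=4, F=4, G=3, H=3) → (A=2, B=4, C=2, D=0, E=4, F=4, G=0, H=3)
step 2: fire t3:  (A=2, B=4, C=2, D=0, E=4, F=4, G=0, H=3) → (A=2, B=1, C=3, D=2, E=4, F=5, G=0, H=0)
step 3: fire t1:  (A=2, B=1, C=3, D=2, E=4, F=5, G=0, H=0) → (A=2, B=1, C=5, D=2, E=4, F=3, G=0, H=3)
step 4: fire t1:  (A=2, B=1, C=5, D=2, E=4, F=3, G=0, H=3) → (A=2, B=1, C=7, D=2, E=4, F=1, G=0, H=6)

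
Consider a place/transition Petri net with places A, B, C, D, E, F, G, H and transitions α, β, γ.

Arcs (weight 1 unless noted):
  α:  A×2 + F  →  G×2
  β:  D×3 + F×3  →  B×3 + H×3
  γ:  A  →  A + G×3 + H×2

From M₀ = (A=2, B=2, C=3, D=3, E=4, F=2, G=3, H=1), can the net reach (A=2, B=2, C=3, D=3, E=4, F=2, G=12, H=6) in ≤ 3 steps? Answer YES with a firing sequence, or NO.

depth 0: 1 marking
depth 1: 3 markings reached so far
depth 2: 5 markings reached so far
depth 3: 7 markings reached so far
target is not among the 7 markings reachable within 3 steps

NO — not reachable within 3 firings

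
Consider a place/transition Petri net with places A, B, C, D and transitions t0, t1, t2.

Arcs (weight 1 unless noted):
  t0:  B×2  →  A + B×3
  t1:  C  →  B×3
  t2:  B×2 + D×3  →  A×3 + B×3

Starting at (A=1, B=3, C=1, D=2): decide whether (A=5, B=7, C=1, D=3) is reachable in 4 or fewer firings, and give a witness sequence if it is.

NO — not reachable within 4 firings

depth 0: 1 marking
depth 1: 3 markings reached so far
depth 2: 5 markings reached so far
depth 3: 7 markings reached so far
depth 4: 9 markings reached so far
target is not among the 9 markings reachable within 4 steps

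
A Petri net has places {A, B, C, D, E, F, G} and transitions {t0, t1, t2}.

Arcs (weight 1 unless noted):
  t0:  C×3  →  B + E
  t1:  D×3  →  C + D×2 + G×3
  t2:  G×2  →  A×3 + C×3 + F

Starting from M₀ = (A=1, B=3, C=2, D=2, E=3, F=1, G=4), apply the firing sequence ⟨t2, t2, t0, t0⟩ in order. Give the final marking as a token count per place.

(A=7, B=5, C=2, D=2, E=5, F=3, G=0)

step 1: fire t2:  (A=1, B=3, C=2, D=2, E=3, F=1, G=4) → (A=4, B=3, C=5, D=2, E=3, F=2, G=2)
step 2: fire t2:  (A=4, B=3, C=5, D=2, E=3, F=2, G=2) → (A=7, B=3, C=8, D=2, E=3, F=3, G=0)
step 3: fire t0:  (A=7, B=3, C=8, D=2, E=3, F=3, G=0) → (A=7, B=4, C=5, D=2, E=4, F=3, G=0)
step 4: fire t0:  (A=7, B=4, C=5, D=2, E=4, F=3, G=0) → (A=7, B=5, C=2, D=2, E=5, F=3, G=0)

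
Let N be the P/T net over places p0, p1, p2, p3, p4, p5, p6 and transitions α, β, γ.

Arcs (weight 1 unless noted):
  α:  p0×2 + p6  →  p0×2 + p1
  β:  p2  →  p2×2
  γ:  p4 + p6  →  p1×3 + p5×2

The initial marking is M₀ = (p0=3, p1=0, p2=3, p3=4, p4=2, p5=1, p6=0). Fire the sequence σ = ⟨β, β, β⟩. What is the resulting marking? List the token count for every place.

(p0=3, p1=0, p2=6, p3=4, p4=2, p5=1, p6=0)

step 1: fire β:  (p0=3, p1=0, p2=3, p3=4, p4=2, p5=1, p6=0) → (p0=3, p1=0, p2=4, p3=4, p4=2, p5=1, p6=0)
step 2: fire β:  (p0=3, p1=0, p2=4, p3=4, p4=2, p5=1, p6=0) → (p0=3, p1=0, p2=5, p3=4, p4=2, p5=1, p6=0)
step 3: fire β:  (p0=3, p1=0, p2=5, p3=4, p4=2, p5=1, p6=0) → (p0=3, p1=0, p2=6, p3=4, p4=2, p5=1, p6=0)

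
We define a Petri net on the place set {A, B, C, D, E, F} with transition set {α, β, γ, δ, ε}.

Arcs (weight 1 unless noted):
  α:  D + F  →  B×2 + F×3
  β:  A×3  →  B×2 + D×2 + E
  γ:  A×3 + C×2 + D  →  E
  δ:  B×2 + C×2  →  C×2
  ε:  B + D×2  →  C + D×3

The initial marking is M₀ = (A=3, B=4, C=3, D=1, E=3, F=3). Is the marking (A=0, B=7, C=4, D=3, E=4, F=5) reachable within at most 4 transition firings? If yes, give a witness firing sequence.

step 1: fire α:  (A=3, B=4, C=3, D=1, E=3, F=3) → (A=3, B=6, C=3, D=0, E=3, F=5)
step 2: fire β:  (A=3, B=6, C=3, D=0, E=3, F=5) → (A=0, B=8, C=3, D=2, E=4, F=5)
step 3: fire ε:  (A=0, B=8, C=3, D=2, E=4, F=5) → (A=0, B=7, C=4, D=3, E=4, F=5)

YES — reachable via ⟨α, β, ε⟩ (3 firings)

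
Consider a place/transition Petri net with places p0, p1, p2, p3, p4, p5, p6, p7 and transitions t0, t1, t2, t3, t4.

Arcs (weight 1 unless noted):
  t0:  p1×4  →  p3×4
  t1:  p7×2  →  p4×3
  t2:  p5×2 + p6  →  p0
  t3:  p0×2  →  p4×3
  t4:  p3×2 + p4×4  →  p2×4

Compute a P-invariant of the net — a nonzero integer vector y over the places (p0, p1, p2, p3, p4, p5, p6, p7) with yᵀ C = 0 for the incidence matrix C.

y = (p0:0, p1:2, p2:1, p3:2, p4:0, p5:0, p6:0, p7:0)

Incidence matrix C (rows=places, cols=transitions):
       t0   t1   t2   t3   t4
   p0   0    0    1   -2    0
   p1  -4    0    0    0    0
   p2   0    0    0    0    4
   p3   4    0    0    0   -2
   p4   0    3    0    3   -4
   p5   0    0   -2    0    0
   p6   0    0   -1    0    0
   p7   0   -2    0    0    0

Candidate y = [0, 2, 1, 2, 0, 0, 0, 0]; check y·C column-wise:
  col t0: 2·-4 + 1·0 + 2·4 = 0
  col t1: 2·0 + 1·0 + 2·0 + 0·3 + 0·-2 = 0
  col t2: 0·1 + 2·0 + 1·0 + 2·0 + 0·-2 + 0·-1 = 0
  col t3: 0·-2 + 2·0 + 1·0 + 2·0 + 0·3 = 0
  col t4: 2·0 + 1·4 + 2·-2 + 0·-4 = 0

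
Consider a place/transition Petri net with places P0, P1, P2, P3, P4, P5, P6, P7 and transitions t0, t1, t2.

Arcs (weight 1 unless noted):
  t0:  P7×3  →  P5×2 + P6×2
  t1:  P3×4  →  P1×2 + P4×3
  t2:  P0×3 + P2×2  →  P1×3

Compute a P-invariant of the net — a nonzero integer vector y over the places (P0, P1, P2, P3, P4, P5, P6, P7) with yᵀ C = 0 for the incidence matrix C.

Incidence matrix C (rows=places, cols=transitions):
       t0   t1   t2
   P0   0    0   -3
   P1   0    2    3
   P2   0    0   -2
   P3   0   -4    0
   P4   0    3    0
   P5   2    0    0
   P6   2    0    0
   P7  -3    0    0

Candidate y = [2, 0, -3, 0, 0, 0, 0, 0]; check y·C column-wise:
  col t0: 2·0 + -3·0 + 0·2 + 0·2 + 0·-3 = 0
  col t1: 2·0 + 0·2 + -3·0 + 0·-4 + 0·3 = 0
  col t2: 2·-3 + 0·3 + -3·-2 = 0

y = (P0:2, P1:0, P2:-3, P3:0, P4:0, P5:0, P6:0, P7:0)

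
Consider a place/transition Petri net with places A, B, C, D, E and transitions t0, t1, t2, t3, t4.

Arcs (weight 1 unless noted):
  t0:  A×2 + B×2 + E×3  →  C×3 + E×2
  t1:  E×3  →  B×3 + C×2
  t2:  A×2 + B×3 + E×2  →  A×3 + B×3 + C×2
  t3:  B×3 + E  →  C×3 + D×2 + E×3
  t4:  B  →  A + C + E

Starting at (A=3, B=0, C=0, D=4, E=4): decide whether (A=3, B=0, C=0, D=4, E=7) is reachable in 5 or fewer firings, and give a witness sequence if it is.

NO — not reachable within 5 firings

depth 0: 1 marking
depth 1: 2 markings reached so far
depth 2: 4 markings reached so far
depth 3: 6 markings reached so far
depth 4: 9 markings reached so far
depth 5: 11 markings reached so far
target is not among the 11 markings reachable within 5 steps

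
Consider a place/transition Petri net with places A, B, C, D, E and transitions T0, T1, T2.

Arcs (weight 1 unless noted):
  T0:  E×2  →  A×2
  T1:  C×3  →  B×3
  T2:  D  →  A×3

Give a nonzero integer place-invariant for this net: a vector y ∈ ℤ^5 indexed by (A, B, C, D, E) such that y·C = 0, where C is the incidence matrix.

Incidence matrix C (rows=places, cols=transitions):
       T0   T1   T2
    A   2    0    3
    B   0    3    0
    C   0   -3    0
    D   0    0   -1
    E  -2    0    0

Candidate y = [0, 1, 1, 0, 0]; check y·C column-wise:
  col T0: 0·2 + 1·0 + 1·0 + 0·-2 = 0
  col T1: 1·3 + 1·-3 = 0
  col T2: 0·3 + 1·0 + 1·0 + 0·-1 = 0

y = (A:0, B:1, C:1, D:0, E:0)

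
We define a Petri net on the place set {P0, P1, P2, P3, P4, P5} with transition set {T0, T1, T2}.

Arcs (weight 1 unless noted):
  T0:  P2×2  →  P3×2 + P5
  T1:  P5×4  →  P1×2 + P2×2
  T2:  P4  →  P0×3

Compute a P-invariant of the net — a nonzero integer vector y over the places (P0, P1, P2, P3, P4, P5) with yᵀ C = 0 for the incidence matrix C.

y = (P0:0, P1:1, P2:-1, P3:-1, P4:0, P5:0)

Incidence matrix C (rows=places, cols=transitions):
       T0   T1   T2
   P0   0    0    3
   P1   0    2    0
   P2  -2    2    0
   P3   2    0    0
   P4   0    0   -1
   P5   1   -4    0

Candidate y = [0, 1, -1, -1, 0, 0]; check y·C column-wise:
  col T0: 1·0 + -1·-2 + -1·2 + 0·1 = 0
  col T1: 1·2 + -1·2 + -1·0 + 0·-4 = 0
  col T2: 0·3 + 1·0 + -1·0 + -1·0 + 0·-1 = 0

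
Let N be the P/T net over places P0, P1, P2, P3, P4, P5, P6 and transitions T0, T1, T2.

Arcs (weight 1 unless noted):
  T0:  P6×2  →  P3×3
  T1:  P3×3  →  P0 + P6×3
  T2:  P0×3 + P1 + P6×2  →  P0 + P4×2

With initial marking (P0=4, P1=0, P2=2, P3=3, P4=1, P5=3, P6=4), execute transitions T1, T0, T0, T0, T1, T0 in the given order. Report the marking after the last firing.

step 1: fire T1:  (P0=4, P1=0, P2=2, P3=3, P4=1, P5=3, P6=4) → (P0=5, P1=0, P2=2, P3=0, P4=1, P5=3, P6=7)
step 2: fire T0:  (P0=5, P1=0, P2=2, P3=0, P4=1, P5=3, P6=7) → (P0=5, P1=0, P2=2, P3=3, P4=1, P5=3, P6=5)
step 3: fire T0:  (P0=5, P1=0, P2=2, P3=3, P4=1, P5=3, P6=5) → (P0=5, P1=0, P2=2, P3=6, P4=1, P5=3, P6=3)
step 4: fire T0:  (P0=5, P1=0, P2=2, P3=6, P4=1, P5=3, P6=3) → (P0=5, P1=0, P2=2, P3=9, P4=1, P5=3, P6=1)
step 5: fire T1:  (P0=5, P1=0, P2=2, P3=9, P4=1, P5=3, P6=1) → (P0=6, P1=0, P2=2, P3=6, P4=1, P5=3, P6=4)
step 6: fire T0:  (P0=6, P1=0, P2=2, P3=6, P4=1, P5=3, P6=4) → (P0=6, P1=0, P2=2, P3=9, P4=1, P5=3, P6=2)

(P0=6, P1=0, P2=2, P3=9, P4=1, P5=3, P6=2)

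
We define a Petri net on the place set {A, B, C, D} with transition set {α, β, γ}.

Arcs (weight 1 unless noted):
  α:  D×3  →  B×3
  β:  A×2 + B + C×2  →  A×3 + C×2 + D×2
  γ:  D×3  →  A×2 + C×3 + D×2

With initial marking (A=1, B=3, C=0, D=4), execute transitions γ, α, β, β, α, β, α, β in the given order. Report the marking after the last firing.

step 1: fire γ:  (A=1, B=3, C=0, D=4) → (A=3, B=3, C=3, D=3)
step 2: fire α:  (A=3, B=3, C=3, D=3) → (A=3, B=6, C=3, D=0)
step 3: fire β:  (A=3, B=6, C=3, D=0) → (A=4, B=5, C=3, D=2)
step 4: fire β:  (A=4, B=5, C=3, D=2) → (A=5, B=4, C=3, D=4)
step 5: fire α:  (A=5, B=4, C=3, D=4) → (A=5, B=7, C=3, D=1)
step 6: fire β:  (A=5, B=7, C=3, D=1) → (A=6, B=6, C=3, D=3)
step 7: fire α:  (A=6, B=6, C=3, D=3) → (A=6, B=9, C=3, D=0)
step 8: fire β:  (A=6, B=9, C=3, D=0) → (A=7, B=8, C=3, D=2)

(A=7, B=8, C=3, D=2)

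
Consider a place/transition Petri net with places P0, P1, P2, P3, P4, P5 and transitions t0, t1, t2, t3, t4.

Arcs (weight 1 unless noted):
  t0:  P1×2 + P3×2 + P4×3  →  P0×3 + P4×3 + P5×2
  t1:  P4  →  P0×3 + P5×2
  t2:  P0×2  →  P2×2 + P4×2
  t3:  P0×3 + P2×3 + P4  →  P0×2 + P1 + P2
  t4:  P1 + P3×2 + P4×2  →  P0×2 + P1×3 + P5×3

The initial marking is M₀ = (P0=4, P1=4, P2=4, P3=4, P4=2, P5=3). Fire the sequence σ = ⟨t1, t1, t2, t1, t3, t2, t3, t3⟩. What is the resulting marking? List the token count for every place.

step 1: fire t1:  (P0=4, P1=4, P2=4, P3=4, P4=2, P5=3) → (P0=7, P1=4, P2=4, P3=4, P4=1, P5=5)
step 2: fire t1:  (P0=7, P1=4, P2=4, P3=4, P4=1, P5=5) → (P0=10, P1=4, P2=4, P3=4, P4=0, P5=7)
step 3: fire t2:  (P0=10, P1=4, P2=4, P3=4, P4=0, P5=7) → (P0=8, P1=4, P2=6, P3=4, P4=2, P5=7)
step 4: fire t1:  (P0=8, P1=4, P2=6, P3=4, P4=2, P5=7) → (P0=11, P1=4, P2=6, P3=4, P4=1, P5=9)
step 5: fire t3:  (P0=11, P1=4, P2=6, P3=4, P4=1, P5=9) → (P0=10, P1=5, P2=4, P3=4, P4=0, P5=9)
step 6: fire t2:  (P0=10, P1=5, P2=4, P3=4, P4=0, P5=9) → (P0=8, P1=5, P2=6, P3=4, P4=2, P5=9)
step 7: fire t3:  (P0=8, P1=5, P2=6, P3=4, P4=2, P5=9) → (P0=7, P1=6, P2=4, P3=4, P4=1, P5=9)
step 8: fire t3:  (P0=7, P1=6, P2=4, P3=4, P4=1, P5=9) → (P0=6, P1=7, P2=2, P3=4, P4=0, P5=9)

(P0=6, P1=7, P2=2, P3=4, P4=0, P5=9)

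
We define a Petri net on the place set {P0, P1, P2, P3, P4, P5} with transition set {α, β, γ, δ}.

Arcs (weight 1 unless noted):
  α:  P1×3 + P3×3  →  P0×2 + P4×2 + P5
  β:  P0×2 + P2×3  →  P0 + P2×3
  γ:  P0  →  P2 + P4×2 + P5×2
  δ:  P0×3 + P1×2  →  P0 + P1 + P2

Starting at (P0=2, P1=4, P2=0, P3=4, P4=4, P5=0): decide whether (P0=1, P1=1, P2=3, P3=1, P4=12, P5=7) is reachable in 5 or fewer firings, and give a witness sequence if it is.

step 1: fire α:  (P0=2, P1=4, P2=0, P3=4, P4=4, P5=0) → (P0=4, P1=1, P2=0, P3=1, P4=6, P5=1)
step 2: fire γ:  (P0=4, P1=1, P2=0, P3=1, P4=6, P5=1) → (P0=3, P1=1, P2=1, P3=1, P4=8, P5=3)
step 3: fire γ:  (P0=3, P1=1, P2=1, P3=1, P4=8, P5=3) → (P0=2, P1=1, P2=2, P3=1, P4=10, P5=5)
step 4: fire γ:  (P0=2, P1=1, P2=2, P3=1, P4=10, P5=5) → (P0=1, P1=1, P2=3, P3=1, P4=12, P5=7)

YES — reachable via ⟨α, γ, γ, γ⟩ (4 firings)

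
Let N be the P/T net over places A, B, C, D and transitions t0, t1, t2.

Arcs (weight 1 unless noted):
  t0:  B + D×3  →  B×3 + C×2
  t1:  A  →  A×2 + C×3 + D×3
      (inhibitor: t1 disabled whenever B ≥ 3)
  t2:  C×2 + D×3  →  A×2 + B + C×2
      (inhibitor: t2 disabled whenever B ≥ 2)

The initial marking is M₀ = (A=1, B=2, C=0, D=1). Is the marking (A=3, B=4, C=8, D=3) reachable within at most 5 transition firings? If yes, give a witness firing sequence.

NO — not reachable within 5 firings

depth 0: 1 marking
depth 1: 2 markings reached so far
depth 2: 4 markings reached so far
depth 3: 6 markings reached so far
depth 4: 9 markings reached so far
depth 5: 12 markings reached so far
target is not among the 12 markings reachable within 5 steps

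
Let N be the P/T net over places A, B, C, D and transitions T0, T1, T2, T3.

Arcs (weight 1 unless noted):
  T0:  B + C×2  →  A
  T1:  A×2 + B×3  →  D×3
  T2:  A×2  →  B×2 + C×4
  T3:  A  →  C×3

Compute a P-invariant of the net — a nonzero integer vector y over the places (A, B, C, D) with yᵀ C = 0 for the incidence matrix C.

Incidence matrix C (rows=places, cols=transitions):
       T0   T1   T2   T3
    A   1   -2   -2   -1
    B  -1   -3    2    0
    C  -2    0    4    3
    D   0    3    0    0

Candidate y = [3, 1, 1, 3]; check y·C column-wise:
  col T0: 3·1 + 1·-1 + 1·-2 + 3·0 = 0
  col T1: 3·-2 + 1·-3 + 1·0 + 3·3 = 0
  col T2: 3·-2 + 1·2 + 1·4 + 3·0 = 0
  col T3: 3·-1 + 1·0 + 1·3 + 3·0 = 0

y = (A:3, B:1, C:1, D:3)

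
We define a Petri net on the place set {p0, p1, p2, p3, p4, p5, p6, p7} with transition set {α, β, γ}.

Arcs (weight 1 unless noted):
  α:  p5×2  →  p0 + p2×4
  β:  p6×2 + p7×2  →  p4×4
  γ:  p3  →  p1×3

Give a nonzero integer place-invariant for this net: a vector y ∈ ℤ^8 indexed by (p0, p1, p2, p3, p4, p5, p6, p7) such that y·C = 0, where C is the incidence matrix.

Incidence matrix C (rows=places, cols=transitions):
        α    β    γ
   p0   1    0    0
   p1   0    0    3
   p2   4    0    0
   p3   0    0   -1
   p4   0    4    0
   p5  -2    0    0
   p6   0   -2    0
   p7   0   -2    0

Candidate y = [4, 0, -1, 0, 0, 0, 0, 0]; check y·C column-wise:
  col α: 4·1 + -1·4 + 0·-2 = 0
  col β: 4·0 + -1·0 + 0·4 + 0·-2 + 0·-2 = 0
  col γ: 4·0 + 0·3 + -1·0 + 0·-1 = 0

y = (p0:4, p1:0, p2:-1, p3:0, p4:0, p5:0, p6:0, p7:0)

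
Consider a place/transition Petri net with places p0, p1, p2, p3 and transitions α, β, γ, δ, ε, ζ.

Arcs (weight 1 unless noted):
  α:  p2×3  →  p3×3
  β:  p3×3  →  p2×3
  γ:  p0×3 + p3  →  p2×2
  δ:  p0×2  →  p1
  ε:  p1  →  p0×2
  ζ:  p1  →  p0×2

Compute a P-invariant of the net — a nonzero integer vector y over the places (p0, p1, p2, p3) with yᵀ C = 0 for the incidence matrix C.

y = (p0:1, p1:2, p2:3, p3:3)

Incidence matrix C (rows=places, cols=transitions):
        α    β    γ    δ    ε    ζ
   p0   0    0   -3   -2    2    2
   p1   0    0    0    1   -1   -1
   p2  -3    3    2    0    0    0
   p3   3   -3   -1    0    0    0

Candidate y = [1, 2, 3, 3]; check y·C column-wise:
  col α: 1·0 + 2·0 + 3·-3 + 3·3 = 0
  col β: 1·0 + 2·0 + 3·3 + 3·-3 = 0
  col γ: 1·-3 + 2·0 + 3·2 + 3·-1 = 0
  col δ: 1·-2 + 2·1 + 3·0 + 3·0 = 0
  col ε: 1·2 + 2·-1 + 3·0 + 3·0 = 0
  col ζ: 1·2 + 2·-1 + 3·0 + 3·0 = 0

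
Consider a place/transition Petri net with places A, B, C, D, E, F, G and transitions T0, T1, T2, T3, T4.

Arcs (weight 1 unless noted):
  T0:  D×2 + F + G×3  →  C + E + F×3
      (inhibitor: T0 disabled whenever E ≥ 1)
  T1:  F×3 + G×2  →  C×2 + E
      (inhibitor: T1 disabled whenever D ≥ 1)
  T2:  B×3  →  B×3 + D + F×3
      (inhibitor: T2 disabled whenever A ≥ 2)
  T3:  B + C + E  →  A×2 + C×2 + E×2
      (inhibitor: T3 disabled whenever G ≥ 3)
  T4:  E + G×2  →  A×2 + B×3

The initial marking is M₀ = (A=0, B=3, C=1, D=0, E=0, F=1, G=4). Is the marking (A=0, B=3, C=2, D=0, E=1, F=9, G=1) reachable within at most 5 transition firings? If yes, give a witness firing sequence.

YES — reachable via ⟨T2, T2, T0⟩ (3 firings)

step 1: fire T2:  (A=0, B=3, C=1, D=0, E=0, F=1, G=4) → (A=0, B=3, C=1, D=1, E=0, F=4, G=4)
step 2: fire T2:  (A=0, B=3, C=1, D=1, E=0, F=4, G=4) → (A=0, B=3, C=1, D=2, E=0, F=7, G=4)
step 3: fire T0:  (A=0, B=3, C=1, D=2, E=0, F=7, G=4) → (A=0, B=3, C=2, D=0, E=1, F=9, G=1)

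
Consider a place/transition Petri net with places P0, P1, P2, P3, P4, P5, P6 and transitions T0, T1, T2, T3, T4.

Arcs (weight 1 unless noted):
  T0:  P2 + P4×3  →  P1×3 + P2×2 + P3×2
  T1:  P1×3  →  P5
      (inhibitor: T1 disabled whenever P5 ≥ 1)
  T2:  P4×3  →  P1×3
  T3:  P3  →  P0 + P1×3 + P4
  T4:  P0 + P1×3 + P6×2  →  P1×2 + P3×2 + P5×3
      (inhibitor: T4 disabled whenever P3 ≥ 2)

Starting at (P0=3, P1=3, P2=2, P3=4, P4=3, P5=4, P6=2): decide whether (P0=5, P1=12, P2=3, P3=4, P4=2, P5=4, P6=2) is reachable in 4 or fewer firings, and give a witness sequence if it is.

YES — reachable via ⟨T0, T3, T3⟩ (3 firings)

step 1: fire T0:  (P0=3, P1=3, P2=2, P3=4, P4=3, P5=4, P6=2) → (P0=3, P1=6, P2=3, P3=6, P4=0, P5=4, P6=2)
step 2: fire T3:  (P0=3, P1=6, P2=3, P3=6, P4=0, P5=4, P6=2) → (P0=4, P1=9, P2=3, P3=5, P4=1, P5=4, P6=2)
step 3: fire T3:  (P0=4, P1=9, P2=3, P3=5, P4=1, P5=4, P6=2) → (P0=5, P1=12, P2=3, P3=4, P4=2, P5=4, P6=2)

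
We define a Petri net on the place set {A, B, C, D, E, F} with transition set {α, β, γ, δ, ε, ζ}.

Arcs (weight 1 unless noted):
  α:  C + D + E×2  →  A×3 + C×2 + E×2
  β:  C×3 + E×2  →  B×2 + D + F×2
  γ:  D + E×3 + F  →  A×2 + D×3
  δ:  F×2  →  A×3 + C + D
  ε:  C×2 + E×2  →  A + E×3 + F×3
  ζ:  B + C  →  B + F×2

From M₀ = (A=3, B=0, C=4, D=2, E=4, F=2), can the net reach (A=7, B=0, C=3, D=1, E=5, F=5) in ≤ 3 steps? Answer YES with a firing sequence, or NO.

YES — reachable via ⟨α, ε⟩ (2 firings)

step 1: fire α:  (A=3, B=0, C=4, D=2, E=4, F=2) → (A=6, B=0, C=5, D=1, E=4, F=2)
step 2: fire ε:  (A=6, B=0, C=5, D=1, E=4, F=2) → (A=7, B=0, C=3, D=1, E=5, F=5)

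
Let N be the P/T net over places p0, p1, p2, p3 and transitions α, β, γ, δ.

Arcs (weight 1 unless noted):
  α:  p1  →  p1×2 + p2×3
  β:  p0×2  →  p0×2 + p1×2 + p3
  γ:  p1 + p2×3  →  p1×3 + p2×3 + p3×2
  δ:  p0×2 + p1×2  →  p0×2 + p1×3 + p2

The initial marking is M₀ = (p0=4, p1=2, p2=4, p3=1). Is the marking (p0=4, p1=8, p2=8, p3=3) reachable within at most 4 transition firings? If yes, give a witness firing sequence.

step 1: fire α:  (p0=4, p1=2, p2=4, p3=1) → (p0=4, p1=3, p2=7, p3=1)
step 2: fire β:  (p0=4, p1=3, p2=7, p3=1) → (p0=4, p1=5, p2=7, p3=2)
step 3: fire β:  (p0=4, p1=5, p2=7, p3=2) → (p0=4, p1=7, p2=7, p3=3)
step 4: fire δ:  (p0=4, p1=7, p2=7, p3=3) → (p0=4, p1=8, p2=8, p3=3)

YES — reachable via ⟨α, β, β, δ⟩ (4 firings)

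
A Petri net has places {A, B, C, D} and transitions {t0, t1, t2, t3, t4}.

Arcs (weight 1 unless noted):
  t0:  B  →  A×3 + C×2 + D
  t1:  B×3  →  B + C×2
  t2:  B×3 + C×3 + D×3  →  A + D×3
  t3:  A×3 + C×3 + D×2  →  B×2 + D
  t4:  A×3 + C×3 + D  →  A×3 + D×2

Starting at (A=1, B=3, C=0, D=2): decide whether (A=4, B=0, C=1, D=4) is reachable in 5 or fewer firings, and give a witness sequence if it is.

YES — reachable via ⟨t1, t0, t4⟩ (3 firings)

step 1: fire t1:  (A=1, B=3, C=0, D=2) → (A=1, B=1, C=2, D=2)
step 2: fire t0:  (A=1, B=1, C=2, D=2) → (A=4, B=0, C=4, D=3)
step 3: fire t4:  (A=4, B=0, C=4, D=3) → (A=4, B=0, C=1, D=4)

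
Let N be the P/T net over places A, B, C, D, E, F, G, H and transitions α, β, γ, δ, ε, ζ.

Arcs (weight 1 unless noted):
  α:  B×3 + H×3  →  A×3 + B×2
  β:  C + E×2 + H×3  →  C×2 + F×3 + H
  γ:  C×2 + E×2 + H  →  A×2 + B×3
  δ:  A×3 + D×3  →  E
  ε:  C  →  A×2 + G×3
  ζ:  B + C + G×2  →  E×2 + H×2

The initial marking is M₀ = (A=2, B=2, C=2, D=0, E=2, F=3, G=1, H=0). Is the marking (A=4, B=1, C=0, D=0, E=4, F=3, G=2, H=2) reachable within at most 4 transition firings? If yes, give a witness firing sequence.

YES — reachable via ⟨ε, ζ⟩ (2 firings)

step 1: fire ε:  (A=2, B=2, C=2, D=0, E=2, F=3, G=1, H=0) → (A=4, B=2, C=1, D=0, E=2, F=3, G=4, H=0)
step 2: fire ζ:  (A=4, B=2, C=1, D=0, E=2, F=3, G=4, H=0) → (A=4, B=1, C=0, D=0, E=4, F=3, G=2, H=2)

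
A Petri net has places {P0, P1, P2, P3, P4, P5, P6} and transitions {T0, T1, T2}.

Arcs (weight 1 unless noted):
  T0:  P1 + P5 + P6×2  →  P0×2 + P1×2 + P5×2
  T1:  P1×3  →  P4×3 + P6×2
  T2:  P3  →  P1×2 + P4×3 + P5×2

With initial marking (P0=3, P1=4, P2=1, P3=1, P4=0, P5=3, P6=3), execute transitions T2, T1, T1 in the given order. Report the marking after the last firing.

step 1: fire T2:  (P0=3, P1=4, P2=1, P3=1, P4=0, P5=3, P6=3) → (P0=3, P1=6, P2=1, P3=0, P4=3, P5=5, P6=3)
step 2: fire T1:  (P0=3, P1=6, P2=1, P3=0, P4=3, P5=5, P6=3) → (P0=3, P1=3, P2=1, P3=0, P4=6, P5=5, P6=5)
step 3: fire T1:  (P0=3, P1=3, P2=1, P3=0, P4=6, P5=5, P6=5) → (P0=3, P1=0, P2=1, P3=0, P4=9, P5=5, P6=7)

(P0=3, P1=0, P2=1, P3=0, P4=9, P5=5, P6=7)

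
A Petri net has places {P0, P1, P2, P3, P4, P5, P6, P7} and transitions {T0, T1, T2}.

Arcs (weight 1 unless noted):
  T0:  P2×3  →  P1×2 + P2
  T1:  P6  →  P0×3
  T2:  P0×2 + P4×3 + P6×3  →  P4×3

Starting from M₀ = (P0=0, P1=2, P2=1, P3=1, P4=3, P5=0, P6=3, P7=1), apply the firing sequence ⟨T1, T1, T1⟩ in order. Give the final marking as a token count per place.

step 1: fire T1:  (P0=0, P1=2, P2=1, P3=1, P4=3, P5=0, P6=3, P7=1) → (P0=3, P1=2, P2=1, P3=1, P4=3, P5=0, P6=2, P7=1)
step 2: fire T1:  (P0=3, P1=2, P2=1, P3=1, P4=3, P5=0, P6=2, P7=1) → (P0=6, P1=2, P2=1, P3=1, P4=3, P5=0, P6=1, P7=1)
step 3: fire T1:  (P0=6, P1=2, P2=1, P3=1, P4=3, P5=0, P6=1, P7=1) → (P0=9, P1=2, P2=1, P3=1, P4=3, P5=0, P6=0, P7=1)

(P0=9, P1=2, P2=1, P3=1, P4=3, P5=0, P6=0, P7=1)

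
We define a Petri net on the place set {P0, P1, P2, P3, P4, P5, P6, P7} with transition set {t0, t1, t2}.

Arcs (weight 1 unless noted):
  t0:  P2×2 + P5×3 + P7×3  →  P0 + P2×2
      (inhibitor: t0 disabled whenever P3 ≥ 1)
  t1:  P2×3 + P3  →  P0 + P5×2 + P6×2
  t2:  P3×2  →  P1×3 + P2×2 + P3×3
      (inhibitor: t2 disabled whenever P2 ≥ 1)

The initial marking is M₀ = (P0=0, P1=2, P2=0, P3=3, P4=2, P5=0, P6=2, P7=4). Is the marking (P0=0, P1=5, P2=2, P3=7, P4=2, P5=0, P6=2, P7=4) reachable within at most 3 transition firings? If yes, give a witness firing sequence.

NO — not reachable within 3 firings

depth 0: 1 marking
depth 1: 2 markings reached so far
depth 2: 2 markings reached so far
(frontier empty at depth 2; search complete)
target is not among the 2 markings reachable within 3 steps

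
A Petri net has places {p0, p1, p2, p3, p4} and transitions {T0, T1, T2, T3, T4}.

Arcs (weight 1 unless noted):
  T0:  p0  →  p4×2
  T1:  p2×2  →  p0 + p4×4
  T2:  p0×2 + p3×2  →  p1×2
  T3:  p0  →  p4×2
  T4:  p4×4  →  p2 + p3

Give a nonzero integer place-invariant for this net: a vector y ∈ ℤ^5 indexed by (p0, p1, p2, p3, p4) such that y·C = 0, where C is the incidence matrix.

Incidence matrix C (rows=places, cols=transitions):
       T0   T1   T2   T3   T4
   p0  -1    1   -2   -1    0
   p1   0    0    2    0    0
   p2   0   -2    0    0    1
   p3   0    0   -2    0    1
   p4   2    4    0    2   -4

Candidate y = [2, 3, 3, 1, 1]; check y·C column-wise:
  col T0: 2·-1 + 3·0 + 3·0 + 1·0 + 1·2 = 0
  col T1: 2·1 + 3·0 + 3·-2 + 1·0 + 1·4 = 0
  col T2: 2·-2 + 3·2 + 3·0 + 1·-2 + 1·0 = 0
  col T3: 2·-1 + 3·0 + 3·0 + 1·0 + 1·2 = 0
  col T4: 2·0 + 3·0 + 3·1 + 1·1 + 1·-4 = 0

y = (p0:2, p1:3, p2:3, p3:1, p4:1)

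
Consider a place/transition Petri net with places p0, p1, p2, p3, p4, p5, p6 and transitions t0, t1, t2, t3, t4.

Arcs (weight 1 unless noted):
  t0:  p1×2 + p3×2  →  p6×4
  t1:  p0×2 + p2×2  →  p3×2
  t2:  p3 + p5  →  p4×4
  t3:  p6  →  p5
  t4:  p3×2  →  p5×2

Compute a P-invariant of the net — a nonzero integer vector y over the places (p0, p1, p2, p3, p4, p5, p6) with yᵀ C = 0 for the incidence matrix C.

Incidence matrix C (rows=places, cols=transitions):
       t0   t1   t2   t3   t4
   p0   0   -2    0    0    0
   p1  -2    0    0    0    0
   p2   0   -2    0    0    0
   p3  -2    2   -1    0   -2
   p4   0    0    4    0    0
   p5   0    0   -1    1    2
   p6   4    0    0   -1    0

Candidate y = [1, 0, -1, 0, 0, 0, 0]; check y·C column-wise:
  col t0: 1·0 + 0·-2 + -1·0 + 0·-2 + 0·4 = 0
  col t1: 1·-2 + -1·-2 + 0·2 = 0
  col t2: 1·0 + -1·0 + 0·-1 + 0·4 + 0·-1 = 0
  col t3: 1·0 + -1·0 + 0·1 + 0·-1 = 0
  col t4: 1·0 + -1·0 + 0·-2 + 0·2 = 0

y = (p0:1, p1:0, p2:-1, p3:0, p4:0, p5:0, p6:0)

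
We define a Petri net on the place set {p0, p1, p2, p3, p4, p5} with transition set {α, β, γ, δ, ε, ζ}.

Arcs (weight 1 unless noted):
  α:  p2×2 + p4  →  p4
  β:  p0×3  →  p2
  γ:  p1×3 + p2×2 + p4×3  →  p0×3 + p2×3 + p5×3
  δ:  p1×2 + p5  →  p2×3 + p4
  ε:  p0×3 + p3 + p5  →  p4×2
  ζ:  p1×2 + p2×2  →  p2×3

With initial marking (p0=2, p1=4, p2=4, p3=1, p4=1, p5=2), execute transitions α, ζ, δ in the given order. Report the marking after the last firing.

(p0=2, p1=0, p2=6, p3=1, p4=2, p5=1)

step 1: fire α:  (p0=2, p1=4, p2=4, p3=1, p4=1, p5=2) → (p0=2, p1=4, p2=2, p3=1, p4=1, p5=2)
step 2: fire ζ:  (p0=2, p1=4, p2=2, p3=1, p4=1, p5=2) → (p0=2, p1=2, p2=3, p3=1, p4=1, p5=2)
step 3: fire δ:  (p0=2, p1=2, p2=3, p3=1, p4=1, p5=2) → (p0=2, p1=0, p2=6, p3=1, p4=2, p5=1)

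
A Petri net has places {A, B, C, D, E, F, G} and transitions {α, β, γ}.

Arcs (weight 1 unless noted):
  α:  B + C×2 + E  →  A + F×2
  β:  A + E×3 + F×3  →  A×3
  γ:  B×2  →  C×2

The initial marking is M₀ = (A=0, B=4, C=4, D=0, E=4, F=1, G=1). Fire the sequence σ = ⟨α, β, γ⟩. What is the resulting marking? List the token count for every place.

step 1: fire α:  (A=0, B=4, C=4, D=0, E=4, F=1, G=1) → (A=1, B=3, C=2, D=0, E=3, F=3, G=1)
step 2: fire β:  (A=1, B=3, C=2, D=0, E=3, F=3, G=1) → (A=3, B=3, C=2, D=0, E=0, F=0, G=1)
step 3: fire γ:  (A=3, B=3, C=2, D=0, E=0, F=0, G=1) → (A=3, B=1, C=4, D=0, E=0, F=0, G=1)

(A=3, B=1, C=4, D=0, E=0, F=0, G=1)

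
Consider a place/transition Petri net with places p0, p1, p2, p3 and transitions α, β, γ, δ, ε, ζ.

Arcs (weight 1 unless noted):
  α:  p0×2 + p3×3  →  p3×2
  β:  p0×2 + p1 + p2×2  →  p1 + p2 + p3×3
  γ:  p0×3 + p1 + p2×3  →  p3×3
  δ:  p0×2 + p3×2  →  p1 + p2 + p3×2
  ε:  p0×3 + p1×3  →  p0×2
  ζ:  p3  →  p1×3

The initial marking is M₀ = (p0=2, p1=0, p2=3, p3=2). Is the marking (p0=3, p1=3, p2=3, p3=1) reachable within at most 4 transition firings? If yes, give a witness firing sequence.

depth 0: 1 marking
depth 1: 3 markings reached so far
depth 2: 6 markings reached so far
depth 3: 8 markings reached so far
depth 4: 9 markings reached so far
target is not among the 9 markings reachable within 4 steps

NO — not reachable within 4 firings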